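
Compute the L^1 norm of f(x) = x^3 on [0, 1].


Step 1: ||f||_1 = (integral_0^1 |x^3|^1 dx)^(1/1)
     = (integral_0^1 x^3 dx)^(1/1)
Step 2: integral_0^1 x^3 dx = [x^4/(4)] from 0 to 1 = 1^4/4
     = 1/4 = 0.25
Step 3: ||f||_1 = (0.25)^(1/1) = 0.25


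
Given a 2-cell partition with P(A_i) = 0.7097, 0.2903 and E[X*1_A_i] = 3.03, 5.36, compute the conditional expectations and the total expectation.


For each cell A_i: E[X|A_i] = E[X*1_A_i] / P(A_i)
Step 1: E[X|A_1] = 3.03 / 0.7097 = 4.26941
Step 2: E[X|A_2] = 5.36 / 0.2903 = 18.463658
Verification: E[X] = sum E[X*1_A_i] = 3.03 + 5.36 = 8.39


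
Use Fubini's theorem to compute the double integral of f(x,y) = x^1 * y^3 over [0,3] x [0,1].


By Fubini's theorem, the double integral factors as a product of single integrals:
Step 1: integral_0^3 x^1 dx = [x^2/2] from 0 to 3
     = 3^2/2 = 4.5
Step 2: integral_0^1 y^3 dy = [y^4/4] from 0 to 1
     = 1^4/4 = 0.25
Step 3: Double integral = 4.5 * 0.25 = 1.125


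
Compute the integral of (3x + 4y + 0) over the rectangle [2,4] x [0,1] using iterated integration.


By Fubini, integrate in x first, then y.
Step 1: Fix y, integrate over x in [2,4]:
  integral(3x + 4y + 0, x=2..4)
  = 3*(4^2 - 2^2)/2 + (4y + 0)*(4 - 2)
  = 18 + (4y + 0)*2
  = 18 + 8y + 0
  = 18 + 8y
Step 2: Integrate over y in [0,1]:
  integral(18 + 8y, y=0..1)
  = 18*1 + 8*(1^2 - 0^2)/2
  = 18 + 4
  = 22


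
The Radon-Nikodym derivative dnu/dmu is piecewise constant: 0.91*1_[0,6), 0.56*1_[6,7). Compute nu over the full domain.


Integrate each piece of the Radon-Nikodym derivative:
Step 1: integral_0^6 0.91 dx = 0.91*(6-0) = 0.91*6 = 5.46
Step 2: integral_6^7 0.56 dx = 0.56*(7-6) = 0.56*1 = 0.56
Total: 5.46 + 0.56 = 6.02


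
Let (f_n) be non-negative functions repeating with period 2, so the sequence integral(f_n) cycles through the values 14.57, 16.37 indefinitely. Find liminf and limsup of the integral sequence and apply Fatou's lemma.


The sequence (integral(f_n)) is periodic with period 2, repeating the values 14.57, 16.37 indefinitely.
Step 1: For a periodic sequence, every tail (a_m, a_(m+1), ...) contains all 2 period values infinitely often.
Step 2: Hence inf of every tail = min of the period values = min(14.57, 16.37) = 14.57.
        liminf_n integral(f_n) = sup over m of (inf of tail from m) = 14.57.
Step 3: Similarly sup of every tail = max of the period values = 16.37.
        limsup_n integral(f_n) = 16.37.
Step 4: Fatou's lemma: integral(liminf_n f_n) <= liminf_n integral(f_n) = 14.57.
        So the integral of the pointwise liminf is at most 14.57.


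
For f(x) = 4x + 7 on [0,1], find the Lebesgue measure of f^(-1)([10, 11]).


f^(-1)([10, 11]) = {x : 10 <= 4x + 7 <= 11}
Solving: (10 - 7)/4 <= x <= (11 - 7)/4
= [0.75, 1]
Intersecting with [0,1]: [0.75, 1]
Measure = 1 - 0.75 = 0.25


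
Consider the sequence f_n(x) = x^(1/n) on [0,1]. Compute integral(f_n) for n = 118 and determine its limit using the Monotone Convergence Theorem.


At n = 118: f_118(x) = x^(1/118).
Step 1: integral(x^(1/118), 0, 1) = [x^(1/118+1) / (1/118+1)] from 0 to 1
     = 1 / (1/118 + 1) = 1 / ((118+1)/118) = 118/(118+1)
     = 118/119 = 0.991597
Step 2: As n -> infinity, f_n(x) = x^(1/n) -> 1 for x in (0,1], and f_n is increasing in n.
By MCT, lim_n integral(f_n) = integral(lim_n f_n) = integral(1, 0, 1) = 1.
Step 3: Verify convergence: 118/119 = 0.991597 -> 1


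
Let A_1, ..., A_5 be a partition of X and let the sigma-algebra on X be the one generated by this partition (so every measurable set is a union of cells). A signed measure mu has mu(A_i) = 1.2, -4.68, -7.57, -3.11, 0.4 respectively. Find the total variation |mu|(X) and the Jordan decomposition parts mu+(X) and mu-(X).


Step 1: Every measurable set is a union of atoms (the cells / points), so a Hahn decomposition is
  obtained by grouping atoms by sign: P = union of atoms with mu > 0, N = union of the remaining atoms.
  Atoms in P (indices): 1, 5;  atoms in N (indices): 2, 3, 4
  Positive values: 1.2, 0.4
  Negative values: -4.68, -7.57, -3.11
Step 2: mu+(X) = mu(P) = sum of positive atom values = 1.6
Step 3: mu-(X) = -mu(N) = sum of |negative atom values| = 15.36
Step 4: |mu|(X) = mu+(X) + mu-(X) = 1.6 + 15.36 = 16.96


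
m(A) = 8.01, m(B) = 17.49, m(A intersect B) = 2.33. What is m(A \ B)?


m(A \ B) = m(A) - m(A n B)
= 8.01 - 2.33
= 5.68


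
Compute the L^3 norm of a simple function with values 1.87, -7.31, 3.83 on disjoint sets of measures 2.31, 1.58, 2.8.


Step 1: Compute |f_i|^3 for each value:
  |1.87|^3 = 6.539203
  |-7.31|^3 = 390.617891
  |3.83|^3 = 56.181887
Step 2: Multiply by measures and sum:
  6.539203 * 2.31 = 15.105559
  390.617891 * 1.58 = 617.176268
  56.181887 * 2.8 = 157.309284
Sum = 15.105559 + 617.176268 + 157.309284 = 789.59111
Step 3: Take the p-th root:
||f||_3 = (789.59111)^(1/3) = 9.24274


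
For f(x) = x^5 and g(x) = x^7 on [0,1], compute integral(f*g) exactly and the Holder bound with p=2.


Step 1: Exact integral of f*g = integral(x^12, 0, 1) = 1/13
     = 0.076923
Step 2: Holder bound with p=2, q=2:
  ||f||_p = (integral x^10 dx)^(1/2) = (1/11)^(1/2) = 0.301511
  ||g||_q = (integral x^14 dx)^(1/2) = (1/15)^(1/2) = 0.258199
Step 3: Holder bound = ||f||_p * ||g||_q = 0.301511 * 0.258199 = 0.07785
Verification: 0.076923 <= 0.07785 (Holder holds)


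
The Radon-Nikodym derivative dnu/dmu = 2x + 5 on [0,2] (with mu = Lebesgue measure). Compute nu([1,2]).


nu(A) = integral_A (dnu/dmu) dmu = integral_1^2 (2x + 5) dx
Step 1: Antiderivative F(x) = (2/2)x^2 + 5x
Step 2: F(2) = (2/2)*2^2 + 5*2 = 4 + 10 = 14
Step 3: F(1) = (2/2)*1^2 + 5*1 = 1 + 5 = 6
Step 4: nu([1,2]) = F(2) - F(1) = 14 - 6 = 8


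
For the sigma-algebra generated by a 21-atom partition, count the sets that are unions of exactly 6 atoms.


Each element of F is a union of some subset of the 21 atoms.
Elements that are unions of exactly 6 atoms correspond to 6-element subsets of the 21 atoms.
Count = C(21, 6) = 21! / (6! * 15!) = 54264.


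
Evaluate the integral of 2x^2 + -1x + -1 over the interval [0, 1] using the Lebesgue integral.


The Lebesgue integral of a Riemann-integrable function agrees with the Riemann integral.
Antiderivative F(x) = (2/3)x^3 + (-1/2)x^2 + -1x
F(1) = (2/3)*1^3 + (-1/2)*1^2 + -1*1
     = (2/3)*1 + (-1/2)*1 + -1*1
     = 0.666667 + -0.5 + -1
     = -0.833333
F(0) = 0.0
Integral = F(1) - F(0) = -0.833333 - 0.0 = -0.833333


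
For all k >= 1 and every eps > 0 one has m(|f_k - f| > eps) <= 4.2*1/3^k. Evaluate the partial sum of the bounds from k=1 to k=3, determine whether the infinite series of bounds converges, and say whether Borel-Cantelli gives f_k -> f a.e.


Step 1: List the terms 4.2*1/3^k for k = 1 to 3:
  k=1: 1.4
  k=2: 0.466667
  k=3: 0.155556
Step 2: Partial sum = 1.4 + 0.466667 + 0.155556
     = 2.022222
Step 3: The full series sum_(k>=1) 4.2*1/3^k converges (geometric series with ratio 1/3 < 1; a constant multiple of a convergent series converges).
Step 4: Fix eps > 0. Since sum_k m(|f_k - f| > eps) < infinity, the Borel-Cantelli lemma gives
        m(limsup_k {|f_k - f| > eps}) = 0, i.e. for a.e. x, |f_k(x) - f(x)| <= eps for all large k.
        Applying this with eps = 1/j for j = 1, 2, ... and intersecting the countably many full-measure sets,
        for a.e. x we get limsup_k |f_k(x) - f(x)| <= 1/j for every j, hence f_k -> f almost everywhere.
Conclusion: series converges; Borel-Cantelli yields f_k -> f a.e.


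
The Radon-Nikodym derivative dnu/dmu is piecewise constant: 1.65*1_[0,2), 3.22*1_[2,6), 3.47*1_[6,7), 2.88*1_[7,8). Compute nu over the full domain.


Integrate each piece of the Radon-Nikodym derivative:
Step 1: integral_0^2 1.65 dx = 1.65*(2-0) = 1.65*2 = 3.3
Step 2: integral_2^6 3.22 dx = 3.22*(6-2) = 3.22*4 = 12.88
Step 3: integral_6^7 3.47 dx = 3.47*(7-6) = 3.47*1 = 3.47
Step 4: integral_7^8 2.88 dx = 2.88*(8-7) = 2.88*1 = 2.88
Total: 3.3 + 12.88 + 3.47 + 2.88 = 22.53


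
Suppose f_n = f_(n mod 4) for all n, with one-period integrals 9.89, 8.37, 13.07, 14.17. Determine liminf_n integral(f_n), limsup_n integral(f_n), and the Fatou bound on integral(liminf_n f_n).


The sequence (integral(f_n)) is periodic with period 4, repeating the values 9.89, 8.37, 13.07, 14.17 indefinitely.
Step 1: For a periodic sequence, every tail (a_m, a_(m+1), ...) contains all 4 period values infinitely often.
Step 2: Hence inf of every tail = min of the period values = min(9.89, 8.37, 13.07, 14.17) = 8.37.
        liminf_n integral(f_n) = sup over m of (inf of tail from m) = 8.37.
Step 3: Similarly sup of every tail = max of the period values = 14.17.
        limsup_n integral(f_n) = 14.17.
Step 4: Fatou's lemma: integral(liminf_n f_n) <= liminf_n integral(f_n) = 8.37.
        So the integral of the pointwise liminf is at most 8.37.


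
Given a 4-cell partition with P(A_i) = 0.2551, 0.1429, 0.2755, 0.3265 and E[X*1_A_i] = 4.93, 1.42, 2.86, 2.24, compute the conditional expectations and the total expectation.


For each cell A_i: E[X|A_i] = E[X*1_A_i] / P(A_i)
Step 1: E[X|A_1] = 4.93 / 0.2551 = 19.325755
Step 2: E[X|A_2] = 1.42 / 0.1429 = 9.937019
Step 3: E[X|A_3] = 2.86 / 0.2755 = 10.381125
Step 4: E[X|A_4] = 2.24 / 0.3265 = 6.860643
Verification: E[X] = sum E[X*1_A_i] = 4.93 + 1.42 + 2.86 + 2.24 = 11.45


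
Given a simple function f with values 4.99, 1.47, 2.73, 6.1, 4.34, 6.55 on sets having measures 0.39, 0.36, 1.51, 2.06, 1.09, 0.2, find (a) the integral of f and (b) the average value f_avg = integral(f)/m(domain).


Step 1: Integral = sum(value_i * measure_i)
= 4.99*0.39 + 1.47*0.36 + 2.73*1.51 + 6.1*2.06 + 4.34*1.09 + 6.55*0.2
= 1.9461 + 0.5292 + 4.1223 + 12.566 + 4.7306 + 1.31
= 25.2042
Step 2: Total measure of domain = 0.39 + 0.36 + 1.51 + 2.06 + 1.09 + 0.2 = 5.61
Step 3: Average value = 25.2042 / 5.61 = 4.492727


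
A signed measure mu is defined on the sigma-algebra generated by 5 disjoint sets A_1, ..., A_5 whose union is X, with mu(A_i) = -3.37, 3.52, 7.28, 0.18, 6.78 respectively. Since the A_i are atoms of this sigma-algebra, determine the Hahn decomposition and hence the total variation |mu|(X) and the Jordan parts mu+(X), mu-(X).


Step 1: Every measurable set is a union of atoms (the cells / points), so a Hahn decomposition is
  obtained by grouping atoms by sign: P = union of atoms with mu > 0, N = union of the remaining atoms.
  Atoms in P (indices): 2, 3, 4, 5;  atoms in N (indices): 1
  Positive values: 3.52, 7.28, 0.18, 6.78
  Negative values: -3.37
Step 2: mu+(X) = mu(P) = sum of positive atom values = 17.76
Step 3: mu-(X) = -mu(N) = sum of |negative atom values| = 3.37
Step 4: |mu|(X) = mu+(X) + mu-(X) = 17.76 + 3.37 = 21.13


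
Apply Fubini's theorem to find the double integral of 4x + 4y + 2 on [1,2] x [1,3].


By Fubini, integrate in x first, then y.
Step 1: Fix y, integrate over x in [1,2]:
  integral(4x + 4y + 2, x=1..2)
  = 4*(2^2 - 1^2)/2 + (4y + 2)*(2 - 1)
  = 6 + (4y + 2)*1
  = 6 + 4y + 2
  = 8 + 4y
Step 2: Integrate over y in [1,3]:
  integral(8 + 4y, y=1..3)
  = 8*2 + 4*(3^2 - 1^2)/2
  = 16 + 16
  = 32


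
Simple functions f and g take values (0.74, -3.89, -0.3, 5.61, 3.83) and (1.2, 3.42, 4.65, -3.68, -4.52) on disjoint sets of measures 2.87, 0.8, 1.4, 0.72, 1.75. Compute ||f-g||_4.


Step 1: Compute differences f_i - g_i:
  0.74 - 1.2 = -0.46
  -3.89 - 3.42 = -7.31
  -0.3 - 4.65 = -4.95
  5.61 - -3.68 = 9.29
  3.83 - -4.52 = 8.35
Step 2: Compute |diff|^4 * measure for each set:
  |-0.46|^4 * 2.87 = 0.044775 * 2.87 = 0.128503
  |-7.31|^4 * 0.8 = 2855.416783 * 0.8 = 2284.333427
  |-4.95|^4 * 1.4 = 600.372506 * 1.4 = 840.521509
  |9.29|^4 * 0.72 = 7448.397677 * 0.72 = 5362.846327
  |8.35|^4 * 1.75 = 4861.227006 * 1.75 = 8507.147261
Step 3: Sum = 16994.977027
Step 4: ||f-g||_4 = (16994.977027)^(1/4) = 11.41774


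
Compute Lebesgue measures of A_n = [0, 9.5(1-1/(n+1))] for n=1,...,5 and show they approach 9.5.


By continuity of measure from below: if A_n increases to A, then m(A_n) -> m(A).
Here A = [0, 9.5], so m(A) = 9.5
Step 1: a_1 = 9.5*(1 - 1/2) = 4.75, m(A_1) = 4.75
Step 2: a_2 = 9.5*(1 - 1/3) = 6.3333, m(A_2) = 6.3333
Step 3: a_3 = 9.5*(1 - 1/4) = 7.125, m(A_3) = 7.125
Step 4: a_4 = 9.5*(1 - 1/5) = 7.6, m(A_4) = 7.6
Step 5: a_5 = 9.5*(1 - 1/6) = 7.9167, m(A_5) = 7.9167
Limit: m(A_n) -> m([0,9.5]) = 9.5


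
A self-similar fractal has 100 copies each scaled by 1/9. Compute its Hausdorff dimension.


For a self-similar set with N copies scaled by 1/r:
dim_H = log(N)/log(r) = log(100)/log(9)
= 4.60517/2.197225
= 2.095903


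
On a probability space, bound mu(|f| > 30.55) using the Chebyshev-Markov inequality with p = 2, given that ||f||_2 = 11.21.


Chebyshev/Markov inequality: mu(|f| > eps) <= (||f||_p / eps)^p
Step 1: ||f||_2 / eps = 11.21 / 30.55 = 0.366939
Step 2: Raise to power p = 2:
  (0.366939)^2 = 0.134645
Step 3: Therefore mu(|f| > 30.55) <= 0.134645


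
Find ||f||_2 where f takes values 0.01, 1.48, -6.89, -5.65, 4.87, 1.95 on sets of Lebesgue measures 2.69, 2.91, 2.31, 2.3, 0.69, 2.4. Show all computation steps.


Step 1: Compute |f_i|^2 for each value:
  |0.01|^2 = 1.000000e-04
  |1.48|^2 = 2.1904
  |-6.89|^2 = 47.4721
  |-5.65|^2 = 31.9225
  |4.87|^2 = 23.7169
  |1.95|^2 = 3.8025
Step 2: Multiply by measures and sum:
  1.000000e-04 * 2.69 = 2.690000e-04
  2.1904 * 2.91 = 6.374064
  47.4721 * 2.31 = 109.660551
  31.9225 * 2.3 = 73.42175
  23.7169 * 0.69 = 16.364661
  3.8025 * 2.4 = 9.126
Sum = 2.690000e-04 + 6.374064 + 109.660551 + 73.42175 + 16.364661 + 9.126 = 214.947295
Step 3: Take the p-th root:
||f||_2 = (214.947295)^(1/2) = 14.661081


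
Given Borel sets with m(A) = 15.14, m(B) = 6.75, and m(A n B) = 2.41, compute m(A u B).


By inclusion-exclusion: m(A u B) = m(A) + m(B) - m(A n B)
= 15.14 + 6.75 - 2.41
= 19.48


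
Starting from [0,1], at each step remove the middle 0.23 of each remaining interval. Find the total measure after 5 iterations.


Step 1: At each step, fraction remaining = 1 - 0.23 = 0.77
Step 2: After 5 steps, measure = (0.77)^5
Step 3: Computing the power step by step:
  After step 1: 0.77
  After step 2: 0.5929
  After step 3: 0.456533
  After step 4: 0.35153
  After step 5: 0.270678
Result = 0.270678


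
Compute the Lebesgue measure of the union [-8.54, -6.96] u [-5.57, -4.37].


For pairwise disjoint intervals, m(union) = sum of lengths.
= (-6.96 - -8.54) + (-4.37 - -5.57)
= 1.58 + 1.2
= 2.78


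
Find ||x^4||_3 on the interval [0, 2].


Step 1: ||f||_3 = (integral_0^2 |x^4|^3 dx)^(1/3)
     = (integral_0^2 x^12 dx)^(1/3)
Step 2: integral_0^2 x^12 dx = [x^13/(13)] from 0 to 2 = 2^13/13
     = 8192/13 = 630.153846
Step 3: ||f||_3 = (630.153846)^(1/3) = 8.573317


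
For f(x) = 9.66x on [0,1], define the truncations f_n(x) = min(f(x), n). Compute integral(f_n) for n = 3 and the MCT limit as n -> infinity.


f(x) = 9.66x on [0,1]; f_n(x) = min(9.66x, n). At n = 3:
Step 1: f(x) reaches 3 at x = 3/9.66 = 0.310559
Step 2: integral(f_3) = integral(9.66x, 0, 0.310559) + integral(3, 0.310559, 1)
       = 9.66*0.310559^2/2 + 3*(1 - 0.310559)
       = 0.465839 + 2.068323
       = 2.534161
Step 3: As n -> infinity, f_n increases to f, so by MCT integral(f_n) -> integral(f) = 9.66/2 = 4.83.
Convergence: integral(f_3) = 2.534161 -> 4.83 as n -> infinity


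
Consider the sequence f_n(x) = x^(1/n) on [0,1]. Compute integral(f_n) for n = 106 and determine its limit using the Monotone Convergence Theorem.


At n = 106: f_106(x) = x^(1/106).
Step 1: integral(x^(1/106), 0, 1) = [x^(1/106+1) / (1/106+1)] from 0 to 1
     = 1 / (1/106 + 1) = 1 / ((106+1)/106) = 106/(106+1)
     = 106/107 = 0.990654
Step 2: As n -> infinity, f_n(x) = x^(1/n) -> 1 for x in (0,1], and f_n is increasing in n.
By MCT, lim_n integral(f_n) = integral(lim_n f_n) = integral(1, 0, 1) = 1.
Step 3: Verify convergence: 106/107 = 0.990654 -> 1


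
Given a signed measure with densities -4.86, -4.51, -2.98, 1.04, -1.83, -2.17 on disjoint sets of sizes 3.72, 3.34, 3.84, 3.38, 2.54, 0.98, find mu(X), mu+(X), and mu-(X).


Step 1: Compute signed measure on each set:
  Set 1: -4.86 * 3.72 = -18.0792
  Set 2: -4.51 * 3.34 = -15.0634
  Set 3: -2.98 * 3.84 = -11.4432
  Set 4: 1.04 * 3.38 = 3.5152
  Set 5: -1.83 * 2.54 = -4.6482
  Set 6: -2.17 * 0.98 = -2.1266
Step 2: Total signed measure = (-18.0792) + (-15.0634) + (-11.4432) + (3.5152) + (-4.6482) + (-2.1266)
     = -47.8454
Step 3: Positive part mu+(X) = sum of positive contributions = 3.5152
Step 4: Negative part mu-(X) = |sum of negative contributions| = 51.3606


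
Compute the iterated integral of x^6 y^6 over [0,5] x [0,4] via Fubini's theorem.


By Fubini's theorem, the double integral factors as a product of single integrals:
Step 1: integral_0^5 x^6 dx = [x^7/7] from 0 to 5
     = 5^7/7 = 11160.714286
Step 2: integral_0^4 y^6 dy = [y^7/7] from 0 to 4
     = 4^7/7 = 2340.571429
Step 3: Double integral = 11160.714286 * 2340.571429 = 2.612245e+07


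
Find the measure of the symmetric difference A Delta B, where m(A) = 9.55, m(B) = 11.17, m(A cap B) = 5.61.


m(A Delta B) = m(A) + m(B) - 2*m(A n B)
= 9.55 + 11.17 - 2*5.61
= 9.55 + 11.17 - 11.22
= 9.5


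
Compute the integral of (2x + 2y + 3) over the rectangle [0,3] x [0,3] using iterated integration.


By Fubini, integrate in x first, then y.
Step 1: Fix y, integrate over x in [0,3]:
  integral(2x + 2y + 3, x=0..3)
  = 2*(3^2 - 0^2)/2 + (2y + 3)*(3 - 0)
  = 9 + (2y + 3)*3
  = 9 + 6y + 9
  = 18 + 6y
Step 2: Integrate over y in [0,3]:
  integral(18 + 6y, y=0..3)
  = 18*3 + 6*(3^2 - 0^2)/2
  = 54 + 27
  = 81


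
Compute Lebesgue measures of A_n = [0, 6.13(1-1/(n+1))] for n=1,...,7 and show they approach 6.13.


By continuity of measure from below: if A_n increases to A, then m(A_n) -> m(A).
Here A = [0, 6.13], so m(A) = 6.13
Step 1: a_1 = 6.13*(1 - 1/2) = 3.065, m(A_1) = 3.065
Step 2: a_2 = 6.13*(1 - 1/3) = 4.0867, m(A_2) = 4.0867
Step 3: a_3 = 6.13*(1 - 1/4) = 4.5975, m(A_3) = 4.5975
Step 4: a_4 = 6.13*(1 - 1/5) = 4.904, m(A_4) = 4.904
Step 5: a_5 = 6.13*(1 - 1/6) = 5.1083, m(A_5) = 5.1083
Step 6: a_6 = 6.13*(1 - 1/7) = 5.2543, m(A_6) = 5.2543
Step 7: a_7 = 6.13*(1 - 1/8) = 5.3637, m(A_7) = 5.3637
Limit: m(A_n) -> m([0,6.13]) = 6.13


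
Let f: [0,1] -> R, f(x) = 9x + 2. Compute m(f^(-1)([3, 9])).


f^(-1)([3, 9]) = {x : 3 <= 9x + 2 <= 9}
Solving: (3 - 2)/9 <= x <= (9 - 2)/9
= [0.111111, 0.777778]
Intersecting with [0,1]: [0.111111, 0.777778]
Measure = 0.777778 - 0.111111 = 0.666667


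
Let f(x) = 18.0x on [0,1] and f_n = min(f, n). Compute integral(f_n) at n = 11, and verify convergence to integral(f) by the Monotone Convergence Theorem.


f(x) = 18.0x on [0,1]; f_n(x) = min(18.0x, n). At n = 11:
Step 1: f(x) reaches 11 at x = 11/18.0 = 0.611111
Step 2: integral(f_11) = integral(18.0x, 0, 0.611111) + integral(11, 0.611111, 1)
       = 18.0*0.611111^2/2 + 11*(1 - 0.611111)
       = 3.361111 + 4.277778
       = 7.638889
Step 3: As n -> infinity, f_n increases to f, so by MCT integral(f_n) -> integral(f) = 18.0/2 = 9.
Convergence: integral(f_11) = 7.638889 -> 9 as n -> infinity


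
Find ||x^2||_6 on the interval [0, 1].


Step 1: ||f||_6 = (integral_0^1 |x^2|^6 dx)^(1/6)
     = (integral_0^1 x^12 dx)^(1/6)
Step 2: integral_0^1 x^12 dx = [x^13/(13)] from 0 to 1 = 1^13/13
     = 1/13 = 0.076923
Step 3: ||f||_6 = (0.076923)^(1/6) = 0.652143


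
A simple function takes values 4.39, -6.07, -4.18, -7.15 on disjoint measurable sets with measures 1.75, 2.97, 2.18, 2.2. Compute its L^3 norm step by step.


Step 1: Compute |f_i|^3 for each value:
  |4.39|^3 = 84.604519
  |-6.07|^3 = 223.648543
  |-4.18|^3 = 73.034632
  |-7.15|^3 = 365.525875
Step 2: Multiply by measures and sum:
  84.604519 * 1.75 = 148.057908
  223.648543 * 2.97 = 664.236173
  73.034632 * 2.18 = 159.215498
  365.525875 * 2.2 = 804.156925
Sum = 148.057908 + 664.236173 + 159.215498 + 804.156925 = 1775.666504
Step 3: Take the p-th root:
||f||_3 = (1775.666504)^(1/3) = 12.10934


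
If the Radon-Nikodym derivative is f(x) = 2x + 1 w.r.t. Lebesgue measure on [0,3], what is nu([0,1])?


nu(A) = integral_A (dnu/dmu) dmu = integral_0^1 (2x + 1) dx
Step 1: Antiderivative F(x) = (2/2)x^2 + 1x
Step 2: F(1) = (2/2)*1^2 + 1*1 = 1 + 1 = 2
Step 3: F(0) = (2/2)*0^2 + 1*0 = 0.0 + 0 = 0.0
Step 4: nu([0,1]) = F(1) - F(0) = 2 - 0.0 = 2


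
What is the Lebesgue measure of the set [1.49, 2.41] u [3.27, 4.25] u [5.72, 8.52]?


For pairwise disjoint intervals, m(union) = sum of lengths.
= (2.41 - 1.49) + (4.25 - 3.27) + (8.52 - 5.72)
= 0.92 + 0.98 + 2.8
= 4.7


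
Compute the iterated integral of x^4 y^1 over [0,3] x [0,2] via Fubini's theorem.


By Fubini's theorem, the double integral factors as a product of single integrals:
Step 1: integral_0^3 x^4 dx = [x^5/5] from 0 to 3
     = 3^5/5 = 48.6
Step 2: integral_0^2 y^1 dy = [y^2/2] from 0 to 2
     = 2^2/2 = 2
Step 3: Double integral = 48.6 * 2 = 97.2


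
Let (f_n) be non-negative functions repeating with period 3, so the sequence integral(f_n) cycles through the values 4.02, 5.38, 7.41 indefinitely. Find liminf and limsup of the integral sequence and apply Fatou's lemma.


The sequence (integral(f_n)) is periodic with period 3, repeating the values 4.02, 5.38, 7.41 indefinitely.
Step 1: For a periodic sequence, every tail (a_m, a_(m+1), ...) contains all 3 period values infinitely often.
Step 2: Hence inf of every tail = min of the period values = min(4.02, 5.38, 7.41) = 4.02.
        liminf_n integral(f_n) = sup over m of (inf of tail from m) = 4.02.
Step 3: Similarly sup of every tail = max of the period values = 7.41.
        limsup_n integral(f_n) = 7.41.
Step 4: Fatou's lemma: integral(liminf_n f_n) <= liminf_n integral(f_n) = 4.02.
        So the integral of the pointwise liminf is at most 4.02.


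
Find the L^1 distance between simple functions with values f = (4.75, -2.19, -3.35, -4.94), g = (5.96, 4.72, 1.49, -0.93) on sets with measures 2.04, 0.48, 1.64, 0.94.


Step 1: Compute differences f_i - g_i:
  4.75 - 5.96 = -1.21
  -2.19 - 4.72 = -6.91
  -3.35 - 1.49 = -4.84
  -4.94 - -0.93 = -4.01
Step 2: Compute |diff|^1 * measure for each set:
  |-1.21|^1 * 2.04 = 1.21 * 2.04 = 2.4684
  |-6.91|^1 * 0.48 = 6.91 * 0.48 = 3.3168
  |-4.84|^1 * 1.64 = 4.84 * 1.64 = 7.9376
  |-4.01|^1 * 0.94 = 4.01 * 0.94 = 3.7694
Step 3: Sum = 17.4922
Step 4: ||f-g||_1 = (17.4922)^(1/1) = 17.4922


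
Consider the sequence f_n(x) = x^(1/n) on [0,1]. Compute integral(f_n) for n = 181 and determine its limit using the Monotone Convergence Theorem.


At n = 181: f_181(x) = x^(1/181).
Step 1: integral(x^(1/181), 0, 1) = [x^(1/181+1) / (1/181+1)] from 0 to 1
     = 1 / (1/181 + 1) = 1 / ((181+1)/181) = 181/(181+1)
     = 181/182 = 0.994505
Step 2: As n -> infinity, f_n(x) = x^(1/n) -> 1 for x in (0,1], and f_n is increasing in n.
By MCT, lim_n integral(f_n) = integral(lim_n f_n) = integral(1, 0, 1) = 1.
Step 3: Verify convergence: 181/182 = 0.994505 -> 1


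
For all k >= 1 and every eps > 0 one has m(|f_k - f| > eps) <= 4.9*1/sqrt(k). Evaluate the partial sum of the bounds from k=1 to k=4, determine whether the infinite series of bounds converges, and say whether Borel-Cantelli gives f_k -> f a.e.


Step 1: List the terms 4.9*1/sqrt(k) for k = 1 to 4:
  k=1: 4.9
  k=2: 3.464823
  k=3: 2.829016
  k=4: 2.45
Step 2: Partial sum = 4.9 + 3.464823 + 2.829016 + 2.45
     = 13.64384
Step 3: The full series sum_(k>=1) 4.9*1/sqrt(k) diverges (p-series with p = 1/2 <= 1; a nonzero constant multiple of a divergent series diverges).
Step 4: The (first) Borel-Cantelli lemma requires a summable sequence of measures, so it does not apply here;
        from this bound alone no conclusion about a.e. convergence can be drawn (convergence in measure still
        gives an a.e.-convergent subsequence, but not a.e. convergence of the whole sequence).
Conclusion: series diverges; Borel-Cantelli is inconclusive about a.e. convergence of f_k.


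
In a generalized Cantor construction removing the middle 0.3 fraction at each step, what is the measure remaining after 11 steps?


Step 1: At each step, fraction remaining = 1 - 0.3 = 0.7
Step 2: After 11 steps, measure = (0.7)^11
Result = 0.019773


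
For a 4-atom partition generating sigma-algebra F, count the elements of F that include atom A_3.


Each element of F is a union of some subset S of the 4 atoms.
The element contains A_3 iff A_3 is in S.
So we count subsets S of {A_1,...,A_4} with A_3 in S: choose freely among the other 3 atoms.
Count = 2^(4-1) = 2^3 = 8.


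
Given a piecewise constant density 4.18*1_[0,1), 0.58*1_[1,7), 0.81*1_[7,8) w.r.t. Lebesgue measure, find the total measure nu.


Integrate each piece of the Radon-Nikodym derivative:
Step 1: integral_0^1 4.18 dx = 4.18*(1-0) = 4.18*1 = 4.18
Step 2: integral_1^7 0.58 dx = 0.58*(7-1) = 0.58*6 = 3.48
Step 3: integral_7^8 0.81 dx = 0.81*(8-7) = 0.81*1 = 0.81
Total: 4.18 + 3.48 + 0.81 = 8.47


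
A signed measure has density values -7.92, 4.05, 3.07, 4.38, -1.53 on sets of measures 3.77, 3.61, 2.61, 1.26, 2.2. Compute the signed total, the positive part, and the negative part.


Step 1: Compute signed measure on each set:
  Set 1: -7.92 * 3.77 = -29.8584
  Set 2: 4.05 * 3.61 = 14.6205
  Set 3: 3.07 * 2.61 = 8.0127
  Set 4: 4.38 * 1.26 = 5.5188
  Set 5: -1.53 * 2.2 = -3.366
Step 2: Total signed measure = (-29.8584) + (14.6205) + (8.0127) + (5.5188) + (-3.366)
     = -5.0724
Step 3: Positive part mu+(X) = sum of positive contributions = 28.152
Step 4: Negative part mu-(X) = |sum of negative contributions| = 33.2244


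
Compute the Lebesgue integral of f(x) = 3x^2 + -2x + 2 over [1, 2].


The Lebesgue integral of a Riemann-integrable function agrees with the Riemann integral.
Antiderivative F(x) = (3/3)x^3 + (-2/2)x^2 + 2x
F(2) = (3/3)*2^3 + (-2/2)*2^2 + 2*2
     = (3/3)*8 + (-2/2)*4 + 2*2
     = 8 + -4 + 4
     = 8
F(1) = 2
Integral = F(2) - F(1) = 8 - 2 = 6


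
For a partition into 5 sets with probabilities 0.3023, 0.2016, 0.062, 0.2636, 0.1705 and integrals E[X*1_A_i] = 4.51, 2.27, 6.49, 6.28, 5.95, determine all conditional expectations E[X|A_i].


For each cell A_i: E[X|A_i] = E[X*1_A_i] / P(A_i)
Step 1: E[X|A_1] = 4.51 / 0.3023 = 14.918955
Step 2: E[X|A_2] = 2.27 / 0.2016 = 11.259921
Step 3: E[X|A_3] = 6.49 / 0.062 = 104.677419
Step 4: E[X|A_4] = 6.28 / 0.2636 = 23.823976
Step 5: E[X|A_5] = 5.95 / 0.1705 = 34.897361
Verification: E[X] = sum E[X*1_A_i] = 4.51 + 2.27 + 6.49 + 6.28 + 5.95 = 25.5


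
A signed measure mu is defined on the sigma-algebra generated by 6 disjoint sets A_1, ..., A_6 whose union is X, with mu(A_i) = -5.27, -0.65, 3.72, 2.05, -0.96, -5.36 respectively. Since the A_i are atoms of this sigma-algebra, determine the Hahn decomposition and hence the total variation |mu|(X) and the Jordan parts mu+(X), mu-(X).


Step 1: Every measurable set is a union of atoms (the cells / points), so a Hahn decomposition is
  obtained by grouping atoms by sign: P = union of atoms with mu > 0, N = union of the remaining atoms.
  Atoms in P (indices): 3, 4;  atoms in N (indices): 1, 2, 5, 6
  Positive values: 3.72, 2.05
  Negative values: -5.27, -0.65, -0.96, -5.36
Step 2: mu+(X) = mu(P) = sum of positive atom values = 5.77
Step 3: mu-(X) = -mu(N) = sum of |negative atom values| = 12.24
Step 4: |mu|(X) = mu+(X) + mu-(X) = 5.77 + 12.24 = 18.01


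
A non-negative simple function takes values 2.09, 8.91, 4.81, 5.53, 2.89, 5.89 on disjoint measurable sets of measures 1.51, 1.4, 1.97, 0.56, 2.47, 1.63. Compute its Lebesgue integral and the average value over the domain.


Step 1: Integral = sum(value_i * measure_i)
= 2.09*1.51 + 8.91*1.4 + 4.81*1.97 + 5.53*0.56 + 2.89*2.47 + 5.89*1.63
= 3.1559 + 12.474 + 9.4757 + 3.0968 + 7.1383 + 9.6007
= 44.9414
Step 2: Total measure of domain = 1.51 + 1.4 + 1.97 + 0.56 + 2.47 + 1.63 = 9.54
Step 3: Average value = 44.9414 / 9.54 = 4.710839


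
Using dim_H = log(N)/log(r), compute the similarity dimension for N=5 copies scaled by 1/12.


For a self-similar set with N copies scaled by 1/r:
dim_H = log(N)/log(r) = log(5)/log(12)
= 1.609438/2.484907
= 0.647685


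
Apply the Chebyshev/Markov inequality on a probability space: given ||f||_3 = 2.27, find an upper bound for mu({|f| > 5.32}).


Chebyshev/Markov inequality: mu(|f| > eps) <= (||f||_p / eps)^p
Step 1: ||f||_3 / eps = 2.27 / 5.32 = 0.426692
Step 2: Raise to power p = 3:
  (0.426692)^3 = 0.077686
Step 3: Therefore mu(|f| > 5.32) <= 0.077686


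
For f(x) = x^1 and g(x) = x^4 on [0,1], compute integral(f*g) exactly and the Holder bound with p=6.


Step 1: Exact integral of f*g = integral(x^5, 0, 1) = 1/6
     = 0.166667
Step 2: Holder bound with p=6, q=1.2:
  ||f||_p = (integral x^6 dx)^(1/6) = (1/7)^(1/6) = 0.72302
  ||g||_q = (integral x^4.8 dx)^(1/1.2) = (1/5.8)^(1/1.2) = 0.231105
Step 3: Holder bound = ||f||_p * ||g||_q = 0.72302 * 0.231105 = 0.167094
Verification: 0.166667 <= 0.167094 (Holder holds)


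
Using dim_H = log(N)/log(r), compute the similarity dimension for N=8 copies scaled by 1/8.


For a self-similar set with N copies scaled by 1/r:
dim_H = log(N)/log(r) = log(8)/log(8)
= 2.079442/2.079442
= 1


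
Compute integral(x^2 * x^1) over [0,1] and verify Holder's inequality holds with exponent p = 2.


Step 1: Exact integral of f*g = integral(x^3, 0, 1) = 1/4
     = 0.25
Step 2: Holder bound with p=2, q=2:
  ||f||_p = (integral x^4 dx)^(1/2) = (1/5)^(1/2) = 0.447214
  ||g||_q = (integral x^2 dx)^(1/2) = (1/3)^(1/2) = 0.57735
Step 3: Holder bound = ||f||_p * ||g||_q = 0.447214 * 0.57735 = 0.258199
Verification: 0.25 <= 0.258199 (Holder holds)


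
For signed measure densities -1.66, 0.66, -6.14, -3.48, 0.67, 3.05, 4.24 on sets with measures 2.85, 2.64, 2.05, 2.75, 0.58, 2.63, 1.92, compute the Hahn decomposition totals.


Step 1: Compute signed measure on each set:
  Set 1: -1.66 * 2.85 = -4.731
  Set 2: 0.66 * 2.64 = 1.7424
  Set 3: -6.14 * 2.05 = -12.587
  Set 4: -3.48 * 2.75 = -9.57
  Set 5: 0.67 * 0.58 = 0.3886
  Set 6: 3.05 * 2.63 = 8.0215
  Set 7: 4.24 * 1.92 = 8.1408
Step 2: Total signed measure = (-4.731) + (1.7424) + (-12.587) + (-9.57) + (0.3886) + (8.0215) + (8.1408)
     = -8.5947
Step 3: Positive part mu+(X) = sum of positive contributions = 18.2933
Step 4: Negative part mu-(X) = |sum of negative contributions| = 26.888


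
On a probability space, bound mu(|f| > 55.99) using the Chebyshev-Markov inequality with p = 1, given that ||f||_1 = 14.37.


Chebyshev/Markov inequality: mu(|f| > eps) <= (||f||_p / eps)^p
Step 1: ||f||_1 / eps = 14.37 / 55.99 = 0.256653
Step 2: Raise to power p = 1:
  (0.256653)^1 = 0.256653
Step 3: Therefore mu(|f| > 55.99) <= 0.256653


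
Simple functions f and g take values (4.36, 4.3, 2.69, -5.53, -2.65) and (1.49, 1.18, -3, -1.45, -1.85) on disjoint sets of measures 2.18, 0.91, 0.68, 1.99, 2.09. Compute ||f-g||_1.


Step 1: Compute differences f_i - g_i:
  4.36 - 1.49 = 2.87
  4.3 - 1.18 = 3.12
  2.69 - -3 = 5.69
  -5.53 - -1.45 = -4.08
  -2.65 - -1.85 = -0.8
Step 2: Compute |diff|^1 * measure for each set:
  |2.87|^1 * 2.18 = 2.87 * 2.18 = 6.2566
  |3.12|^1 * 0.91 = 3.12 * 0.91 = 2.8392
  |5.69|^1 * 0.68 = 5.69 * 0.68 = 3.8692
  |-4.08|^1 * 1.99 = 4.08 * 1.99 = 8.1192
  |-0.8|^1 * 2.09 = 0.8 * 2.09 = 1.672
Step 3: Sum = 22.7562
Step 4: ||f-g||_1 = (22.7562)^(1/1) = 22.7562


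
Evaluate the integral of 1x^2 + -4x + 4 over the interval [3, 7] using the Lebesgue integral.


The Lebesgue integral of a Riemann-integrable function agrees with the Riemann integral.
Antiderivative F(x) = (1/3)x^3 + (-4/2)x^2 + 4x
F(7) = (1/3)*7^3 + (-4/2)*7^2 + 4*7
     = (1/3)*343 + (-4/2)*49 + 4*7
     = 114.333333 + -98 + 28
     = 44.333333
F(3) = 3
Integral = F(7) - F(3) = 44.333333 - 3 = 41.333333


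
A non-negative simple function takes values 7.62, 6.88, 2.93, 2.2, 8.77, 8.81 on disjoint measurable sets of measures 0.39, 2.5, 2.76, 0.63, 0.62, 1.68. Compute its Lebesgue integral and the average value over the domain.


Step 1: Integral = sum(value_i * measure_i)
= 7.62*0.39 + 6.88*2.5 + 2.93*2.76 + 2.2*0.63 + 8.77*0.62 + 8.81*1.68
= 2.9718 + 17.2 + 8.0868 + 1.386 + 5.4374 + 14.8008
= 49.8828
Step 2: Total measure of domain = 0.39 + 2.5 + 2.76 + 0.63 + 0.62 + 1.68 = 8.58
Step 3: Average value = 49.8828 / 8.58 = 5.813846


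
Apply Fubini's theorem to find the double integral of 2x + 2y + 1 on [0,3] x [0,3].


By Fubini, integrate in x first, then y.
Step 1: Fix y, integrate over x in [0,3]:
  integral(2x + 2y + 1, x=0..3)
  = 2*(3^2 - 0^2)/2 + (2y + 1)*(3 - 0)
  = 9 + (2y + 1)*3
  = 9 + 6y + 3
  = 12 + 6y
Step 2: Integrate over y in [0,3]:
  integral(12 + 6y, y=0..3)
  = 12*3 + 6*(3^2 - 0^2)/2
  = 36 + 27
  = 63


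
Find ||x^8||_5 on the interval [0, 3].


Step 1: ||f||_5 = (integral_0^3 |x^8|^5 dx)^(1/5)
     = (integral_0^3 x^40 dx)^(1/5)
Step 2: integral_0^3 x^40 dx = [x^41/(41)] from 0 to 3 = 3^41/41
     = 36472996377170786403/41 = 8.895853e+17
Step 3: ||f||_5 = (8.895853e+17)^(1/5) = 3888.996187


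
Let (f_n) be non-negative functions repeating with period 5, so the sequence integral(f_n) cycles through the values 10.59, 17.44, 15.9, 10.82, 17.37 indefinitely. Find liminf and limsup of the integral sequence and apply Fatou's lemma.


The sequence (integral(f_n)) is periodic with period 5, repeating the values 10.59, 17.44, 15.9, 10.82, 17.37 indefinitely.
Step 1: For a periodic sequence, every tail (a_m, a_(m+1), ...) contains all 5 period values infinitely often.
Step 2: Hence inf of every tail = min of the period values = min(10.59, 17.44, 15.9, 10.82, 17.37) = 10.59.
        liminf_n integral(f_n) = sup over m of (inf of tail from m) = 10.59.
Step 3: Similarly sup of every tail = max of the period values = 17.44.
        limsup_n integral(f_n) = 17.44.
Step 4: Fatou's lemma: integral(liminf_n f_n) <= liminf_n integral(f_n) = 10.59.
        So the integral of the pointwise liminf is at most 10.59.


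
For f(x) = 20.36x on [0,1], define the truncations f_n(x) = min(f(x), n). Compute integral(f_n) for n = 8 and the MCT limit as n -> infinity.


f(x) = 20.36x on [0,1]; f_n(x) = min(20.36x, n). At n = 8:
Step 1: f(x) reaches 8 at x = 8/20.36 = 0.392927
Step 2: integral(f_8) = integral(20.36x, 0, 0.392927) + integral(8, 0.392927, 1)
       = 20.36*0.392927^2/2 + 8*(1 - 0.392927)
       = 1.571709 + 4.856582
       = 6.428291
Step 3: As n -> infinity, f_n increases to f, so by MCT integral(f_n) -> integral(f) = 20.36/2 = 10.18.
Convergence: integral(f_8) = 6.428291 -> 10.18 as n -> infinity


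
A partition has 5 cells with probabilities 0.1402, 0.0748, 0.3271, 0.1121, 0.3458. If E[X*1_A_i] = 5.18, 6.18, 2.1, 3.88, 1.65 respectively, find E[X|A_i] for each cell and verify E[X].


For each cell A_i: E[X|A_i] = E[X*1_A_i] / P(A_i)
Step 1: E[X|A_1] = 5.18 / 0.1402 = 36.947218
Step 2: E[X|A_2] = 6.18 / 0.0748 = 82.620321
Step 3: E[X|A_3] = 2.1 / 0.3271 = 6.420055
Step 4: E[X|A_4] = 3.88 / 0.1121 = 34.611954
Step 5: E[X|A_5] = 1.65 / 0.3458 = 4.771544
Verification: E[X] = sum E[X*1_A_i] = 5.18 + 6.18 + 2.1 + 3.88 + 1.65 = 18.99


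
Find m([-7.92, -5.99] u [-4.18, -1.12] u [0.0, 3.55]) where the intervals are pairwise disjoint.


For pairwise disjoint intervals, m(union) = sum of lengths.
= (-5.99 - -7.92) + (-1.12 - -4.18) + (3.55 - 0.0)
= 1.93 + 3.06 + 3.55
= 8.54


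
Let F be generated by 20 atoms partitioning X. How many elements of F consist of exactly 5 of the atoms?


Each element of F is a union of some subset of the 20 atoms.
Elements that are unions of exactly 5 atoms correspond to 5-element subsets of the 20 atoms.
Count = C(20, 5) = 20! / (5! * 15!) = 15504.


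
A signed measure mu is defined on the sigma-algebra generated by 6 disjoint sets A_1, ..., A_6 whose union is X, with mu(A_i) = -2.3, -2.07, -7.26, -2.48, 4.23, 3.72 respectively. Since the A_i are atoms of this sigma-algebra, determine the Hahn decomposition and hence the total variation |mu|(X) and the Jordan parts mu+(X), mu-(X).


Step 1: Every measurable set is a union of atoms (the cells / points), so a Hahn decomposition is
  obtained by grouping atoms by sign: P = union of atoms with mu > 0, N = union of the remaining atoms.
  Atoms in P (indices): 5, 6;  atoms in N (indices): 1, 2, 3, 4
  Positive values: 4.23, 3.72
  Negative values: -2.3, -2.07, -7.26, -2.48
Step 2: mu+(X) = mu(P) = sum of positive atom values = 7.95
Step 3: mu-(X) = -mu(N) = sum of |negative atom values| = 14.11
Step 4: |mu|(X) = mu+(X) + mu-(X) = 7.95 + 14.11 = 22.06


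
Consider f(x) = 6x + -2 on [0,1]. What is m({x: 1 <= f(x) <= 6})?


f^(-1)([1, 6]) = {x : 1 <= 6x + -2 <= 6}
Solving: (1 - -2)/6 <= x <= (6 - -2)/6
= [0.5, 1.333333]
Intersecting with [0,1]: [0.5, 1]
Measure = 1 - 0.5 = 0.5


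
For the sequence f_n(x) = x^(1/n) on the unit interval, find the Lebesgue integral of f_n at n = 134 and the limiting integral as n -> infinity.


At n = 134: f_134(x) = x^(1/134).
Step 1: integral(x^(1/134), 0, 1) = [x^(1/134+1) / (1/134+1)] from 0 to 1
     = 1 / (1/134 + 1) = 1 / ((134+1)/134) = 134/(134+1)
     = 134/135 = 0.992593
Step 2: As n -> infinity, f_n(x) = x^(1/n) -> 1 for x in (0,1], and f_n is increasing in n.
By MCT, lim_n integral(f_n) = integral(lim_n f_n) = integral(1, 0, 1) = 1.
Step 3: Verify convergence: 134/135 = 0.992593 -> 1


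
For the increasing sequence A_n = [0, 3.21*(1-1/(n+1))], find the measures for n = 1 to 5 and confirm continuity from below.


By continuity of measure from below: if A_n increases to A, then m(A_n) -> m(A).
Here A = [0, 3.21], so m(A) = 3.21
Step 1: a_1 = 3.21*(1 - 1/2) = 1.605, m(A_1) = 1.605
Step 2: a_2 = 3.21*(1 - 1/3) = 2.14, m(A_2) = 2.14
Step 3: a_3 = 3.21*(1 - 1/4) = 2.4075, m(A_3) = 2.4075
Step 4: a_4 = 3.21*(1 - 1/5) = 2.568, m(A_4) = 2.568
Step 5: a_5 = 3.21*(1 - 1/6) = 2.675, m(A_5) = 2.675
Limit: m(A_n) -> m([0,3.21]) = 3.21


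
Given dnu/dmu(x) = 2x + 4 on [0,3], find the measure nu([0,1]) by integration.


nu(A) = integral_A (dnu/dmu) dmu = integral_0^1 (2x + 4) dx
Step 1: Antiderivative F(x) = (2/2)x^2 + 4x
Step 2: F(1) = (2/2)*1^2 + 4*1 = 1 + 4 = 5
Step 3: F(0) = (2/2)*0^2 + 4*0 = 0.0 + 0 = 0.0
Step 4: nu([0,1]) = F(1) - F(0) = 5 - 0.0 = 5


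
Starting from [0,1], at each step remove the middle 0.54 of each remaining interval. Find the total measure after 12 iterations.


Step 1: At each step, fraction remaining = 1 - 0.54 = 0.46
Step 2: After 12 steps, measure = (0.46)^12
Result = 8.976230e-05


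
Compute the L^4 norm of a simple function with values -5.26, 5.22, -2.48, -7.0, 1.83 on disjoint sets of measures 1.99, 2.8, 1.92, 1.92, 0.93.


Step 1: Compute |f_i|^4 for each value:
  |-5.26|^4 = 765.49609
  |5.22|^4 = 742.475303
  |-2.48|^4 = 37.82742
  |-7.0|^4 = 2401
  |1.83|^4 = 11.215131
Step 2: Multiply by measures and sum:
  765.49609 * 1.99 = 1523.337219
  742.475303 * 2.8 = 2078.930847
  37.82742 * 1.92 = 72.628647
  2401 * 1.92 = 4609.92
  11.215131 * 0.93 = 10.430072
Sum = 1523.337219 + 2078.930847 + 72.628647 + 4609.92 + 10.430072 = 8295.246785
Step 3: Take the p-th root:
||f||_4 = (8295.246785)^(1/4) = 9.543492


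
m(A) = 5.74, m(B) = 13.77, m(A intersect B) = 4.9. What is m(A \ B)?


m(A \ B) = m(A) - m(A n B)
= 5.74 - 4.9
= 0.84


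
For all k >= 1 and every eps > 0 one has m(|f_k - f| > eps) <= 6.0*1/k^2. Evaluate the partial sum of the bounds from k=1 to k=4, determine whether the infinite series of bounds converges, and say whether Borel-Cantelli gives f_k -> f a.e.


Step 1: List the terms 6.0*1/k^2 for k = 1 to 4:
  k=1: 6
  k=2: 1.5
  k=3: 0.666667
  k=4: 0.375
Step 2: Partial sum = 6 + 1.5 + 0.666667 + 0.375
     = 8.541667
Step 3: The full series sum_(k>=1) 6.0*1/k^2 converges (p-series with p = 2 > 1; a constant multiple of a convergent series converges).
Step 4: Fix eps > 0. Since sum_k m(|f_k - f| > eps) < infinity, the Borel-Cantelli lemma gives
        m(limsup_k {|f_k - f| > eps}) = 0, i.e. for a.e. x, |f_k(x) - f(x)| <= eps for all large k.
        Applying this with eps = 1/j for j = 1, 2, ... and intersecting the countably many full-measure sets,
        for a.e. x we get limsup_k |f_k(x) - f(x)| <= 1/j for every j, hence f_k -> f almost everywhere.
Conclusion: series converges; Borel-Cantelli yields f_k -> f a.e.
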